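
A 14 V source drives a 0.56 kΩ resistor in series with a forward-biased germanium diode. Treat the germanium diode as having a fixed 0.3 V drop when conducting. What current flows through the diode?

I ≈ 24 mA

KVL around the loop: 14 = V_D + I·R = 0.3 + I × 0.56 kΩ.
So I = (14 − 0.3) / 0.56 kΩ = 13.7 / 0.56 = 24.5 mA.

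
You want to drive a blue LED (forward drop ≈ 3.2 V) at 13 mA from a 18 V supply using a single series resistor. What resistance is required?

R ≈ 1.1 kΩ

The resistor drops V_S − V_D = 18 − 3.2 = 14.8 V at 13 mA.
R = 14.8 V / 13 mA = 1.14 kΩ.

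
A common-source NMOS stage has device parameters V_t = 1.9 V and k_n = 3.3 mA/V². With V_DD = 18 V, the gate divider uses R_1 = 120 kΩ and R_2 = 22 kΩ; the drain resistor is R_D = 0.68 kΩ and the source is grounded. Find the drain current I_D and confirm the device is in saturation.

I_D ≈ 1.3 mA

V_G = V_DD·R_2/(R_1+R_2) = 18×22/142 = 2.79 V. With the source grounded, V_GS = V_G = 2.79 V.
Assume saturation: I_D = (k_n/2)(V_GS − V_t)² = (3.3/2)×(2.79 − 1.9)² = 1.65×0.889² = 1.3 mA.
V_DS = V_DD − I_D·R_D = 18 − 1.3×0.68 = 17.1 V.
Saturation requires V_DS ≥ V_GS − V_t = 0.889 V; 17.1 ≥ 0.889 ✓.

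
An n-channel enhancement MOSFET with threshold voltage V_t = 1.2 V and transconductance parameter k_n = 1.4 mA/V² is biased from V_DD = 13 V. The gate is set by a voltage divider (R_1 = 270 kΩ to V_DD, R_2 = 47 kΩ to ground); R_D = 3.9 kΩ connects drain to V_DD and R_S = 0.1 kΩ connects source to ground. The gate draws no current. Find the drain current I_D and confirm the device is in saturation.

I_D ≈ 0.34 mA

V_G = V_DD·R_2/(R_1+R_2) = 13×47/317 = 1.93 V.
Assume saturation: I_D = (k_n/2)(V_GS − V_t)² with V_GS = V_G − I_D·R_S = 1.93 − 0.1·I_D.
Substituting gives 0.007·I_D² − 1.1·I_D + 0.37 = 0, with roots I_D = 0.337 or 157 mA.
The root I_D = 157 mA gives V_GS = -13.8 V ≤ V_t, so take I_D = 0.337 mA.
Then V_GS = 1.89 V and V_DS = V_DD − I_D(R_D+R_S) = 13 − 0.337×4 = 11.7 V.
Saturation requires V_DS ≥ V_GS − V_t = 0.694 V; 11.7 ≥ 0.694 ✓.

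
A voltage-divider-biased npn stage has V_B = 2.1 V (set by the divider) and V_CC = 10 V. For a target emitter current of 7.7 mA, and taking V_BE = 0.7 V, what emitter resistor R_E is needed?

V_E = V_B − V_BE = 2.1 − 0.7 = 1.4 V.
R_E = V_E / I_E = 1.4 / 7.7 = 0.182 kΩ.

R_E ≈ 0.18 kΩ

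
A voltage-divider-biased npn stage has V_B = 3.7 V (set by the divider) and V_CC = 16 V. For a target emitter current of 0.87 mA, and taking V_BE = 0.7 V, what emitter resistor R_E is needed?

V_E = V_B − V_BE = 3.7 − 0.7 = 3 V.
R_E = V_E / I_E = 3 / 0.87 = 3.45 kΩ.

R_E ≈ 3.4 kΩ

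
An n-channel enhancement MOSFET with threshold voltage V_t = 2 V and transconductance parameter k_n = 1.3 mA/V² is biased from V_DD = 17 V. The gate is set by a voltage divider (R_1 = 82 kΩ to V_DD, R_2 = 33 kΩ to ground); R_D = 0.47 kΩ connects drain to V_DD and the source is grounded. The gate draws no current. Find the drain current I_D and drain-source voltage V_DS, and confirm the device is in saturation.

I_D ≈ 5.4 mA, V_DS ≈ 14 V

V_G = V_DD·R_2/(R_1+R_2) = 17×33/115 = 4.88 V. With the source grounded, V_GS = V_G = 4.88 V.
Assume saturation: I_D = (k_n/2)(V_GS − V_t)² = (1.3/2)×(4.88 − 2)² = 0.65×2.88² = 5.38 mA.
V_DS = V_DD − I_D·R_D = 17 − 5.38×0.47 = 14.5 V.
Saturation requires V_DS ≥ V_GS − V_t = 2.88 V; 14.5 ≥ 2.88 ✓.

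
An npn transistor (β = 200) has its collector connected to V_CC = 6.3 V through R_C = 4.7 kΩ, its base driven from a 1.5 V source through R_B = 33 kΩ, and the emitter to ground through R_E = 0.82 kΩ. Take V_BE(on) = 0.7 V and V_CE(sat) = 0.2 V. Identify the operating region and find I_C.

active; I_C ≈ 0.81 mA

Assume active. Base-emitter loop: I_B = (V_BB − V_BE)/(R_B + (β+1)R_E) = (1.5 − 0.7)/(33 + 201×0.82) = 0.00404 mA.
I_C = β·I_B = 200×0.00404 = 0.809 mA.
V_CE = V_CC − I_C·R_C − I_E·R_E = 6.3 − 0.809×4.7 − 0.813×0.82 = 1.83 V > V_CE(sat), so the active-region assumption holds.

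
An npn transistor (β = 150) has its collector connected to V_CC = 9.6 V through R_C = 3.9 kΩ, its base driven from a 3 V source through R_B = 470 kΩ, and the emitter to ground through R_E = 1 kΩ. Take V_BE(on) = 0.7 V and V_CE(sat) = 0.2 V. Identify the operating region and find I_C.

Assume active. Base-emitter loop: I_B = (V_BB − V_BE)/(R_B + (β+1)R_E) = (3 − 0.7)/(470 + 151×1) = 0.0037 mA.
I_C = β·I_B = 150×0.0037 = 0.556 mA.
V_CE = V_CC − I_C·R_C − I_E·R_E = 9.6 − 0.556×3.9 − 0.559×1 = 6.87 V > V_CE(sat), so the active-region assumption holds.

active; I_C ≈ 0.56 mA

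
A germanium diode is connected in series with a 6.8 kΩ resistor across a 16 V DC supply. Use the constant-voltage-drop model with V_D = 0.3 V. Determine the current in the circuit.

KVL around the loop: 16 = V_D + I·R = 0.3 + I × 6.8 kΩ.
So I = (16 − 0.3) / 6.8 kΩ = 15.7 / 6.8 = 2.31 mA.

I ≈ 2.3 mA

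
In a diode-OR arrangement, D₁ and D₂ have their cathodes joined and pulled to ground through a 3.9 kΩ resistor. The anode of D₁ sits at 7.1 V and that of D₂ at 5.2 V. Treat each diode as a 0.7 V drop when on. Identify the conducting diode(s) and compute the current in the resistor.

Only D₁ conducts; I_R ≈ 1.6 mA

Assume both conduct. Then node N would need to be at both 7.1−0.7 = 6.4 V and 5.2−0.7 = 4.5 V, which is impossible.
Assume only D₁ conducts: V_N = 7.1 − 0.7 = 6.4 V, so I_R = 6.4/3.9 = 1.64 mA.
Check D₂: its anode-to-cathode voltage is 5.2 − 6.4 = -1.2 V < 0.7 V, so it is off. The assumption is consistent.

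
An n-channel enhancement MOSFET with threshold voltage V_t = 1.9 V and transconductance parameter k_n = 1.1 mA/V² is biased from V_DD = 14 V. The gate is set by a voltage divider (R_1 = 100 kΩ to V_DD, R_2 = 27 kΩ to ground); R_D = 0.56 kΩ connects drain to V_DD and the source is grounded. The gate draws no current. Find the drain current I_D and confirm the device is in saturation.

V_G = V_DD·R_2/(R_1+R_2) = 14×27/127 = 2.98 V. With the source grounded, V_GS = V_G = 2.98 V.
Assume saturation: I_D = (k_n/2)(V_GS − V_t)² = (1.1/2)×(2.98 − 1.9)² = 0.55×1.08² = 0.637 mA.
V_DS = V_DD − I_D·R_D = 14 − 0.637×0.56 = 13.6 V.
Saturation requires V_DS ≥ V_GS − V_t = 1.08 V; 13.6 ≥ 1.08 ✓.

I_D ≈ 0.64 mA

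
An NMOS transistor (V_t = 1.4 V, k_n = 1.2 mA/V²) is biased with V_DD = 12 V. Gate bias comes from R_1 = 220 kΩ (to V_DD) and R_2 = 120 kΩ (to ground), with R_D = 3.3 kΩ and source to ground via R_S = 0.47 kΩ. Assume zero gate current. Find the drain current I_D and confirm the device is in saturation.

V_G = V_DD·R_2/(R_1+R_2) = 12×120/340 = 4.24 V.
Assume saturation: I_D = (k_n/2)(V_GS − V_t)² with V_GS = V_G − I_D·R_S = 4.24 − 0.47·I_D.
Substituting gives 0.133·I_D² − 2.6·I_D + 4.82 = 0, with roots I_D = 2.08 or 17.5 mA.
The root I_D = 17.5 mA gives V_GS = -4.01 V ≤ V_t, so take I_D = 2.08 mA.
Then V_GS = 3.26 V and V_DS = V_DD − I_D(R_D+R_S) = 12 − 2.08×3.77 = 4.18 V.
Saturation requires V_DS ≥ V_GS − V_t = 1.86 V; 4.18 ≥ 1.86 ✓.

I_D ≈ 2.1 mA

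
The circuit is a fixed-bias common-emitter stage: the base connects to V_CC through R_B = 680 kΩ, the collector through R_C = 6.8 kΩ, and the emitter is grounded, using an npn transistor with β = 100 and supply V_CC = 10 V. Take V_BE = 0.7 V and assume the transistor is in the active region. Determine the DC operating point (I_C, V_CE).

I_C ≈ 1.4 mA, V_CE ≈ 0.7 V

Base loop: V_CC = I_B·R_B + V_BE, so I_B = (10 − 0.7)/680 kΩ = 0.0137 mA.
In the active region I_C = β·I_B = 100 × 0.0137 = 1.37 mA.
Collector loop: V_CE = V_CC − I_C·R_C = 10 − 1.37×6.8 = 0.7 V.
Since V_CE = 0.7 V > V_CE(sat) ≈ 0.2 V, the transistor is in the active region as assumed.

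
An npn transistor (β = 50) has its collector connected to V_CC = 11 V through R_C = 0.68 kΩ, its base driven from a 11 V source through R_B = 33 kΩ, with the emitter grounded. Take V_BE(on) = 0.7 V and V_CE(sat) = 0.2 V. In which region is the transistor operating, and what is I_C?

active; I_C ≈ 16 mA

Assume active. Base-emitter loop: I_B = (V_BB − V_BE)/R_B = (11 − 0.7)/33 = 0.312 mA.
I_C = β·I_B = 50×0.312 = 15.6 mA.
V_CE = V_CC − I_C·R_C = 11 − 15.6×0.68 = 0.388 V > V_CE(sat), so the active-region assumption holds.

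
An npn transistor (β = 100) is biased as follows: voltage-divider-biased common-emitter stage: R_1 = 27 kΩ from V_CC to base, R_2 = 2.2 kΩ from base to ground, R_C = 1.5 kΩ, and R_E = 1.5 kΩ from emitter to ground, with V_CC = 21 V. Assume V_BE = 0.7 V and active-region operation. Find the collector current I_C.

Thevenize the base divider: V_Th = V_CC·R_2/(R_1+R_2) = 21×2.2/29.2 = 1.58 V, R_Th = R_1‖R_2 = 2.03 kΩ.
Base-emitter loop: V_Th = I_B·R_Th + V_BE + (β+1)I_B·R_E, so I_B = (1.58 − 0.7) / (2.03 + 101×1.5) = 0.00575 mA.
I_C = β·I_B = 100×0.00575 = 0.575 mA, and I_E = (β+1)I_B = 0.58 mA.
V_CE = V_CC − I_C·R_C − I_E·R_E = 21 − 0.575×1.5 − 0.58×1.5 = 19.3 V.
V_CE = 19.3 V > 0.2 V confirms active-region operation.

I_C ≈ 0.57 mA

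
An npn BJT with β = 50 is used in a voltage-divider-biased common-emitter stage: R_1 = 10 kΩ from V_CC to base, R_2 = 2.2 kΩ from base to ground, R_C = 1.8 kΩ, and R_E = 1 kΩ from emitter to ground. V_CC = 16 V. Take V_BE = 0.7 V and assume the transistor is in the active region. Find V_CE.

V_CE ≈ 10 V

Thevenize the base divider: V_Th = V_CC·R_2/(R_1+R_2) = 16×2.2/12.2 = 2.89 V, R_Th = R_1‖R_2 = 1.8 kΩ.
Base-emitter loop: V_Th = I_B·R_Th + V_BE + (β+1)I_B·R_E, so I_B = (2.89 − 0.7) / (1.8 + 51×1) = 0.0414 mA.
I_C = β·I_B = 50×0.0414 = 2.07 mA, and I_E = (β+1)I_B = 2.11 mA.
V_CE = V_CC − I_C·R_C − I_E·R_E = 16 − 2.07×1.8 − 2.11×1 = 10.2 V.
V_CE = 10.2 V > 0.2 V confirms active-region operation.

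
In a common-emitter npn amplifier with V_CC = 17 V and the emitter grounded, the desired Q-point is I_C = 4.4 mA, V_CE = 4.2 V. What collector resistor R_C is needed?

Collector loop: V_CC = I_C·R_C + V_CE.
R_C = (V_CC − V_CE)/I_C = (17 − 4.2)/4.4 = 2.91 kΩ.

R_C ≈ 2.9 kΩ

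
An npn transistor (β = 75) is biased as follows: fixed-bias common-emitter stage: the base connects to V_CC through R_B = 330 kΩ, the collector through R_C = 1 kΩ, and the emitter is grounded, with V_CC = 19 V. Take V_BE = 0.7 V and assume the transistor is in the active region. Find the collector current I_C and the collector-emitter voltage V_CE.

I_C ≈ 4.2 mA, V_CE ≈ 15 V

Base loop: V_CC = I_B·R_B + V_BE, so I_B = (19 − 0.7)/330 kΩ = 0.0555 mA.
In the active region I_C = β·I_B = 75 × 0.0555 = 4.16 mA.
Collector loop: V_CE = V_CC − I_C·R_C = 19 − 4.16×1 = 14.8 V.
Since V_CE = 14.8 V > V_CE(sat) ≈ 0.2 V, the transistor is in the active region as assumed.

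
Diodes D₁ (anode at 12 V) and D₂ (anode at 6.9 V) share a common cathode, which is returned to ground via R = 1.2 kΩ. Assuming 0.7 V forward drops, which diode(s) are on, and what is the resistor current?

Only D₁ conducts; I_R ≈ 9.4 mA

Assume both conduct. Then node N would need to be at both 12−0.7 = 11.3 V and 6.9−0.7 = 6.2 V, which is impossible.
Assume only D₁ conducts: V_N = 12 − 0.7 = 11.3 V, so I_R = 11.3/1.2 = 9.42 mA.
Check D₂: its anode-to-cathode voltage is 6.9 − 11.3 = -4.4 V < 0.7 V, so it is off. The assumption is consistent.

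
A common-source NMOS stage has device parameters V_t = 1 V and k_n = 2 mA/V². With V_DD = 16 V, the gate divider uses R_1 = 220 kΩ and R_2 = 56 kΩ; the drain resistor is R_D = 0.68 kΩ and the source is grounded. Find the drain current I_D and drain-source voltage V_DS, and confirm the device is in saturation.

V_G = V_DD·R_2/(R_1+R_2) = 16×56/276 = 3.25 V. With the source grounded, V_GS = V_G = 3.25 V.
Assume saturation: I_D = (k_n/2)(V_GS − V_t)² = (2/2)×(3.25 − 1)² = 1×2.25² = 5.05 mA.
V_DS = V_DD − I_D·R_D = 16 − 5.05×0.68 = 12.6 V.
Saturation requires V_DS ≥ V_GS − V_t = 2.25 V; 12.6 ≥ 2.25 ✓.

I_D ≈ 5 mA, V_DS ≈ 13 V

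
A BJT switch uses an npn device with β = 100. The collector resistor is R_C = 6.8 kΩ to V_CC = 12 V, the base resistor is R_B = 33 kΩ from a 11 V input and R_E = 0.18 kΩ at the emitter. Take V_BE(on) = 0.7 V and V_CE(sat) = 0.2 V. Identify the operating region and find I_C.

Assume active: I_B = (11 − 0.7)/(33 + 101×0.18) = 0.201 mA, I_C = β·I_B = 20.1 mA.
Then V_CE = 12 − 20.1×6.8 − 20.3×0.18 = -129 V < 0.2 V — the active assumption fails.
Re-solve with V_CE = 0.2 V. KCL at the emitter: V_E/R_E = (V_BB−0.7−V_E)/R_B + (V_CC−0.2−V_E)/R_C, giving V_E = 0.357 V.
I_C = (V_CC − 0.2 − V_E)/R_C = (11.8 − 0.357)/6.8 = 1.68 mA.
Check: I_B = (10.3 − 0.357)/33 = 0.301 mA, and β·I_B = 30.1 mA > I_C, confirming saturation.

saturation; I_C ≈ 1.7 mA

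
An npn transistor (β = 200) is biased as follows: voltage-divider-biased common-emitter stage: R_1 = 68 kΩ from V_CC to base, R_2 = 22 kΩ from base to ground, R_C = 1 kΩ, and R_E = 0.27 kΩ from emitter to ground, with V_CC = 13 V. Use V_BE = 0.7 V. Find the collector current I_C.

Thevenize the base divider: V_Th = V_CC·R_2/(R_1+R_2) = 13×22/90 = 3.18 V, R_Th = R_1‖R_2 = 16.6 kΩ.
Base-emitter loop: V_Th = I_B·R_Th + V_BE + (β+1)I_B·R_E, so I_B = (3.18 − 0.7) / (16.6 + 201×0.27) = 0.035 mA.
I_C = β·I_B = 200×0.035 = 6.99 mA, and I_E = (β+1)I_B = 7.03 mA.
V_CE = V_CC − I_C·R_C − I_E·R_E = 13 − 6.99×1 − 7.03×0.27 = 4.11 V.
V_CE = 4.11 V > 0.2 V confirms active-region operation.

I_C ≈ 7 mA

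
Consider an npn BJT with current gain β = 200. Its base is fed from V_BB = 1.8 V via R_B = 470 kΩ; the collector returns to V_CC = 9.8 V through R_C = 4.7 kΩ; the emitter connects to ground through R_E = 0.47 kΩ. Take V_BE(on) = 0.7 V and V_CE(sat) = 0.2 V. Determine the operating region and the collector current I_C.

active; I_C ≈ 0.39 mA

Assume active. Base-emitter loop: I_B = (V_BB − V_BE)/(R_B + (β+1)R_E) = (1.8 − 0.7)/(470 + 201×0.47) = 0.00195 mA.
I_C = β·I_B = 200×0.00195 = 0.39 mA.
V_CE = V_CC − I_C·R_C − I_E·R_E = 9.8 − 0.39×4.7 − 0.392×0.47 = 7.78 V > V_CE(sat), so the active-region assumption holds.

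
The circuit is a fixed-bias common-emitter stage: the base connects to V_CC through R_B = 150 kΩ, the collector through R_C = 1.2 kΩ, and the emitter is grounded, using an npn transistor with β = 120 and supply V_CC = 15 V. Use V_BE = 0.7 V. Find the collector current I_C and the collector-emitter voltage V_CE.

Base loop: V_CC = I_B·R_B + V_BE, so I_B = (15 − 0.7)/150 kΩ = 0.0953 mA.
In the active region I_C = β·I_B = 120 × 0.0953 = 11.4 mA.
Collector loop: V_CE = V_CC − I_C·R_C = 15 − 11.4×1.2 = 1.27 V.
Since V_CE = 1.27 V > V_CE(sat) ≈ 0.2 V, the transistor is in the active region as assumed.

I_C ≈ 11 mA, V_CE ≈ 1.3 V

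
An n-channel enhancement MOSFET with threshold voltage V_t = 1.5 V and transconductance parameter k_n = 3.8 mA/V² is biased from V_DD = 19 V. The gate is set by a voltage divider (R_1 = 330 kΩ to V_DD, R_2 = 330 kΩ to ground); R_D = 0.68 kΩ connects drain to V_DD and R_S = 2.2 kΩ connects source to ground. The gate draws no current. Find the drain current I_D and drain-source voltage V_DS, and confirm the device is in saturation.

I_D ≈ 3.1 mA, V_DS ≈ 10 V

V_G = V_DD·R_2/(R_1+R_2) = 19×330/660 = 9.5 V.
Assume saturation: I_D = (k_n/2)(V_GS − V_t)² with V_GS = V_G − I_D·R_S = 9.5 − 2.2·I_D.
Substituting gives 9.2·I_D² − 67.9·I_D + 122 = 0, with roots I_D = 3.06 or 4.32 mA.
The root I_D = 4.32 mA gives V_GS = -0.00821 V ≤ V_t, so take I_D = 3.06 mA.
Then V_GS = 2.77 V and V_DS = V_DD − I_D(R_D+R_S) = 19 − 3.06×2.88 = 10.2 V.
Saturation requires V_DS ≥ V_GS − V_t = 1.27 V; 10.2 ≥ 1.27 ✓.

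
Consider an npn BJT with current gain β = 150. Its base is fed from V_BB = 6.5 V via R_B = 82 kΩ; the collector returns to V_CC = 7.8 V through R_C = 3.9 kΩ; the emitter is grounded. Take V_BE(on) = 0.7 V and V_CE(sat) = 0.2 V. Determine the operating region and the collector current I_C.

Assume active: I_B = (6.5 − 0.7)/82 = 0.0707 mA, giving I_C = β·I_B = 10.6 mA.
But then V_CE = 7.8 − 10.6×3.9 = -33.6 V < V_CE(sat) = 0.2 V — impossible in the active region.
So the transistor is saturated. With V_CE = 0.2 V, I_C = (V_CC − 0.2)/R_C = 7.6/3.9 = 1.95 mA.
Check: β·I_B = 10.6 mA > I_C = 1.95 mA, confirming saturation.

saturation; I_C ≈ 1.9 mA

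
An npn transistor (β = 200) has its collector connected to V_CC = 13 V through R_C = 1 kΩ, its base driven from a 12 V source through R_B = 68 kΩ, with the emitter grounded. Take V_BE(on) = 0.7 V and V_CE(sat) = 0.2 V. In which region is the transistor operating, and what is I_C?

Assume active: I_B = (12 − 0.7)/68 = 0.166 mA, giving I_C = β·I_B = 33.2 mA.
But then V_CE = 13 − 33.2×1 = -20.2 V < V_CE(sat) = 0.2 V — impossible in the active region.
So the transistor is saturated. With V_CE = 0.2 V, I_C = (V_CC − 0.2)/R_C = 12.8/1 = 12.8 mA.
Check: β·I_B = 33.2 mA > I_C = 12.8 mA, confirming saturation.

saturation; I_C ≈ 13 mA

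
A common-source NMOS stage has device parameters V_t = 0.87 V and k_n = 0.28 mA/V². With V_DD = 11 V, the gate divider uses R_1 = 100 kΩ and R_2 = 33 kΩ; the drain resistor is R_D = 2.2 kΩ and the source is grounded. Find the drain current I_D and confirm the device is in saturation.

I_D ≈ 0.48 mA

V_G = V_DD·R_2/(R_1+R_2) = 11×33/133 = 2.73 V. With the source grounded, V_GS = V_G = 2.73 V.
Assume saturation: I_D = (k_n/2)(V_GS − V_t)² = (0.28/2)×(2.73 − 0.87)² = 0.14×1.86² = 0.484 mA.
V_DS = V_DD − I_D·R_D = 11 − 0.484×2.2 = 9.94 V.
Saturation requires V_DS ≥ V_GS − V_t = 1.86 V; 9.94 ≥ 1.86 ✓.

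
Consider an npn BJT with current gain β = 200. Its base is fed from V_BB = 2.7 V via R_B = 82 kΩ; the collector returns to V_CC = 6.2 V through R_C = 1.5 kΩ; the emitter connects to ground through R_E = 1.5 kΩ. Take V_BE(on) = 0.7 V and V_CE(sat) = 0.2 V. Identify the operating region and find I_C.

active; I_C ≈ 1 mA

Assume active. Base-emitter loop: I_B = (V_BB − V_BE)/(R_B + (β+1)R_E) = (2.7 − 0.7)/(82 + 201×1.5) = 0.00522 mA.
I_C = β·I_B = 200×0.00522 = 1.04 mA.
V_CE = V_CC − I_C·R_C − I_E·R_E = 6.2 − 1.04×1.5 − 1.05×1.5 = 3.06 V > V_CE(sat), so the active-region assumption holds.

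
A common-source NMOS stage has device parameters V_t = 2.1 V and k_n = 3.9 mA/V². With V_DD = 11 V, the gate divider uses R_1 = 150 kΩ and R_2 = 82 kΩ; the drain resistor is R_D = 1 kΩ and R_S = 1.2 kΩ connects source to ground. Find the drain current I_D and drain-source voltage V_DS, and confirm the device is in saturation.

I_D ≈ 0.92 mA, V_DS ≈ 9 V

V_G = V_DD·R_2/(R_1+R_2) = 11×82/232 = 3.89 V.
Assume saturation: I_D = (k_n/2)(V_GS − V_t)² with V_GS = V_G − I_D·R_S = 3.89 − 1.2·I_D.
Substituting gives 2.81·I_D² − 9.37·I_D + 6.23 = 0, with roots I_D = 0.918 or 2.42 mA.
The root I_D = 2.42 mA gives V_GS = 0.986 V ≤ V_t, so take I_D = 0.918 mA.
Then V_GS = 2.79 V and V_DS = V_DD − I_D(R_D+R_S) = 11 − 0.918×2.2 = 8.98 V.
Saturation requires V_DS ≥ V_GS − V_t = 0.686 V; 8.98 ≥ 0.686 ✓.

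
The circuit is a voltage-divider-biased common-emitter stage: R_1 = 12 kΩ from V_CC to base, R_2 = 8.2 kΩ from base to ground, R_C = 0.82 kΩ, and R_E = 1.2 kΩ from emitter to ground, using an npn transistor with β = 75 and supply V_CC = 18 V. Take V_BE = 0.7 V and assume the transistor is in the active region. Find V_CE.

V_CE ≈ 7.5 V

Thevenize the base divider: V_Th = V_CC·R_2/(R_1+R_2) = 18×8.2/20.2 = 7.31 V, R_Th = R_1‖R_2 = 4.87 kΩ.
Base-emitter loop: V_Th = I_B·R_Th + V_BE + (β+1)I_B·R_E, so I_B = (7.31 − 0.7) / (4.87 + 76×1.2) = 0.0688 mA.
I_C = β·I_B = 75×0.0688 = 5.16 mA, and I_E = (β+1)I_B = 5.23 mA.
V_CE = V_CC − I_C·R_C − I_E·R_E = 18 − 5.16×0.82 − 5.23×1.2 = 7.5 V.
V_CE = 7.5 V > 0.2 V confirms active-region operation.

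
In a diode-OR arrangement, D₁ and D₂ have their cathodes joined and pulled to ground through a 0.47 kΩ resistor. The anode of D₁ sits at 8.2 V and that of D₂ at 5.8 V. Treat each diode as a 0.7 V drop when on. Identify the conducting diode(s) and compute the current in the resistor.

Only D₁ conducts; I_R ≈ 16 mA

Assume both conduct. Then node N would need to be at both 8.2−0.7 = 7.5 V and 5.8−0.7 = 5.1 V, which is impossible.
Assume only D₁ conducts: V_N = 8.2 − 0.7 = 7.5 V, so I_R = 7.5/0.47 = 16 mA.
Check D₂: its anode-to-cathode voltage is 5.8 − 7.5 = -1.7 V < 0.7 V, so it is off. The assumption is consistent.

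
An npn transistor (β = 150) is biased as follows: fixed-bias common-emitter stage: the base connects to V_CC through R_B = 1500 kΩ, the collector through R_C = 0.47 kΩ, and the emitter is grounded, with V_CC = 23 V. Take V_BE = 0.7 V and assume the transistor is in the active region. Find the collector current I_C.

Base loop: V_CC = I_B·R_B + V_BE, so I_B = (23 − 0.7)/1500 kΩ = 0.0149 mA.
In the active region I_C = β·I_B = 150 × 0.0149 = 2.23 mA.
Collector loop: V_CE = V_CC − I_C·R_C = 23 − 2.23×0.47 = 22 V.
Since V_CE = 22 V > V_CE(sat) ≈ 0.2 V, the transistor is in the active region as assumed.

I_C ≈ 2.2 mA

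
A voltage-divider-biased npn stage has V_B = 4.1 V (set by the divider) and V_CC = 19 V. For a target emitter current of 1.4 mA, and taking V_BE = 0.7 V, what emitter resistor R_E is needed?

R_E ≈ 2.4 kΩ

V_E = V_B − V_BE = 4.1 − 0.7 = 3.4 V.
R_E = V_E / I_E = 3.4 / 1.4 = 2.43 kΩ.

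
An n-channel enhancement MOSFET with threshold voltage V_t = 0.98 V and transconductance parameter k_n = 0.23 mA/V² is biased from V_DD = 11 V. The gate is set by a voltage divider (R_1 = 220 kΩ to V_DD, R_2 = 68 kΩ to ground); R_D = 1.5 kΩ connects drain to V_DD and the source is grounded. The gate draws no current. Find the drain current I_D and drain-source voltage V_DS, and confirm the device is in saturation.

I_D ≈ 0.3 mA, V_DS ≈ 11 V

V_G = V_DD·R_2/(R_1+R_2) = 11×68/288 = 2.6 V. With the source grounded, V_GS = V_G = 2.6 V.
Assume saturation: I_D = (k_n/2)(V_GS − V_t)² = (0.23/2)×(2.6 − 0.98)² = 0.115×1.62² = 0.301 mA.
V_DS = V_DD − I_D·R_D = 11 − 0.301×1.5 = 10.5 V.
Saturation requires V_DS ≥ V_GS − V_t = 1.62 V; 10.5 ≥ 1.62 ✓.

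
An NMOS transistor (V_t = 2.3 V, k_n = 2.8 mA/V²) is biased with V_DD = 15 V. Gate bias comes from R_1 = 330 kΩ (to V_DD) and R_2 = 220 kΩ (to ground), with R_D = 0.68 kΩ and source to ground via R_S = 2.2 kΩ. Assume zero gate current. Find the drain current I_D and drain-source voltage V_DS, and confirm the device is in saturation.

I_D ≈ 1.3 mA, V_DS ≈ 11 V

V_G = V_DD·R_2/(R_1+R_2) = 15×220/550 = 6 V.
Assume saturation: I_D = (k_n/2)(V_GS − V_t)² with V_GS = V_G − I_D·R_S = 6 − 2.2·I_D.
Substituting gives 6.78·I_D² − 23.8·I_D + 19.2 = 0, with roots I_D = 1.25 or 2.26 mA.
The root I_D = 2.26 mA gives V_GS = 1.03 V ≤ V_t, so take I_D = 1.25 mA.
Then V_GS = 3.25 V and V_DS = V_DD − I_D(R_D+R_S) = 15 − 1.25×2.88 = 11.4 V.
Saturation requires V_DS ≥ V_GS − V_t = 0.946 V; 11.4 ≥ 0.946 ✓.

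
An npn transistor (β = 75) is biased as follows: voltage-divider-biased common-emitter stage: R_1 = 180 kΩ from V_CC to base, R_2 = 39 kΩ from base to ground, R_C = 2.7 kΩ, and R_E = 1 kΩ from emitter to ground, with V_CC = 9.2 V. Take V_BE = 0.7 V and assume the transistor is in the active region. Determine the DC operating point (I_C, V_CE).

I_C ≈ 0.65 mA, V_CE ≈ 6.8 V

Thevenize the base divider: V_Th = V_CC·R_2/(R_1+R_2) = 9.2×39/219 = 1.64 V, R_Th = R_1‖R_2 = 32.1 kΩ.
Base-emitter loop: V_Th = I_B·R_Th + V_BE + (β+1)I_B·R_E, so I_B = (1.64 − 0.7) / (32.1 + 76×1) = 0.00868 mA.
I_C = β·I_B = 75×0.00868 = 0.651 mA, and I_E = (β+1)I_B = 0.66 mA.
V_CE = V_CC − I_C·R_C − I_E·R_E = 9.2 − 0.651×2.7 − 0.66×1 = 6.78 V.
V_CE = 6.78 V > 0.2 V confirms active-region operation.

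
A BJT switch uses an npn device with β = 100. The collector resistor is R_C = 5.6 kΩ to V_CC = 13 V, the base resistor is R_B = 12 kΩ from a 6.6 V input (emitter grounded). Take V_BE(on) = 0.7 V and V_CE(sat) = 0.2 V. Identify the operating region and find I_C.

saturation; I_C ≈ 2.3 mA

Assume active: I_B = (6.6 − 0.7)/12 = 0.492 mA, giving I_C = β·I_B = 49.2 mA.
But then V_CE = 13 − 49.2×5.6 = -262 V < V_CE(sat) = 0.2 V — impossible in the active region.
So the transistor is saturated. With V_CE = 0.2 V, I_C = (V_CC − 0.2)/R_C = 12.8/5.6 = 2.29 mA.
Check: β·I_B = 49.2 mA > I_C = 2.29 mA, confirming saturation.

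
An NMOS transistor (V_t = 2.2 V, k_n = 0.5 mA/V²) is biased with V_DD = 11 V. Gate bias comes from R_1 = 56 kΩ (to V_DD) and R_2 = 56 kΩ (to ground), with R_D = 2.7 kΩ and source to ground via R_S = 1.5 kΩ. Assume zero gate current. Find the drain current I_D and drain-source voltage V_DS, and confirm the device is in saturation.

V_G = V_DD·R_2/(R_1+R_2) = 11×56/112 = 5.5 V.
Assume saturation: I_D = (k_n/2)(V_GS − V_t)² with V_GS = V_G − I_D·R_S = 5.5 − 1.5·I_D.
Substituting gives 0.562·I_D² − 3.47·I_D + 2.72 = 0, with roots I_D = 0.921 or 5.26 mA.
The root I_D = 5.26 mA gives V_GS = -2.39 V ≤ V_t, so take I_D = 0.921 mA.
Then V_GS = 4.12 V and V_DS = V_DD − I_D(R_D+R_S) = 11 − 0.921×4.2 = 7.13 V.
Saturation requires V_DS ≥ V_GS − V_t = 1.92 V; 7.13 ≥ 1.92 ✓.

I_D ≈ 0.92 mA, V_DS ≈ 7.1 V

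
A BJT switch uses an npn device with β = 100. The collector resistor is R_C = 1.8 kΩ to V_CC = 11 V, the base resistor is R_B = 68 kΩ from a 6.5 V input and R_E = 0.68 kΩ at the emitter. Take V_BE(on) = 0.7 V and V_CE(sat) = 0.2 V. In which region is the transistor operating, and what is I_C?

active; I_C ≈ 4.2 mA

Assume active. Base-emitter loop: I_B = (V_BB − V_BE)/(R_B + (β+1)R_E) = (6.5 − 0.7)/(68 + 101×0.68) = 0.0424 mA.
I_C = β·I_B = 100×0.0424 = 4.24 mA.
V_CE = V_CC − I_C·R_C − I_E·R_E = 11 − 4.24×1.8 − 4.29×0.68 = 0.447 V > V_CE(sat), so the active-region assumption holds.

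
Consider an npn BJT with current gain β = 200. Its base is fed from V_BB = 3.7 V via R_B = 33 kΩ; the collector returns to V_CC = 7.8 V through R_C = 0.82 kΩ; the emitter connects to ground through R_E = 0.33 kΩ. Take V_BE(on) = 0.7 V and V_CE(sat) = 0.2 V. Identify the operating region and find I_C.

active; I_C ≈ 6 mA

Assume active. Base-emitter loop: I_B = (V_BB − V_BE)/(R_B + (β+1)R_E) = (3.7 − 0.7)/(33 + 201×0.33) = 0.0302 mA.
I_C = β·I_B = 200×0.0302 = 6.04 mA.
V_CE = V_CC − I_C·R_C − I_E·R_E = 7.8 − 6.04×0.82 − 6.07×0.33 = 0.843 V > V_CE(sat), so the active-region assumption holds.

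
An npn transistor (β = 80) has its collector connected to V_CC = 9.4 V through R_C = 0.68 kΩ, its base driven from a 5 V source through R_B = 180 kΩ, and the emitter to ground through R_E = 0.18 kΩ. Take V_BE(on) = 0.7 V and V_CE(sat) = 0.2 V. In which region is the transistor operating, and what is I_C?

active; I_C ≈ 1.8 mA

Assume active. Base-emitter loop: I_B = (V_BB − V_BE)/(R_B + (β+1)R_E) = (5 − 0.7)/(180 + 81×0.18) = 0.0221 mA.
I_C = β·I_B = 80×0.0221 = 1.77 mA.
V_CE = V_CC − I_C·R_C − I_E·R_E = 9.4 − 1.77×0.68 − 1.79×0.18 = 7.88 V > V_CE(sat), so the active-region assumption holds.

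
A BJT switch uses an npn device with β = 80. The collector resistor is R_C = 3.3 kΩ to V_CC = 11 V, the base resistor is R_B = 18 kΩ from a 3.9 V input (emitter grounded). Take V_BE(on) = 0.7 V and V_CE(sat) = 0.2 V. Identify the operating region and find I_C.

Assume active: I_B = (3.9 − 0.7)/18 = 0.178 mA, giving I_C = β·I_B = 14.2 mA.
But then V_CE = 11 − 14.2×3.3 = -35.9 V < V_CE(sat) = 0.2 V — impossible in the active region.
So the transistor is saturated. With V_CE = 0.2 V, I_C = (V_CC − 0.2)/R_C = 10.8/3.3 = 3.27 mA.
Check: β·I_B = 14.2 mA > I_C = 3.27 mA, confirming saturation.

saturation; I_C ≈ 3.3 mA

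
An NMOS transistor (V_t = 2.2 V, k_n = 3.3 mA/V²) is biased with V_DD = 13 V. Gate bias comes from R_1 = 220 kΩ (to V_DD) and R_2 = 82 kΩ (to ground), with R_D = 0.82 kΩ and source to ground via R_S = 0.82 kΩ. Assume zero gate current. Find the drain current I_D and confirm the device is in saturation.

V_G = V_DD·R_2/(R_1+R_2) = 13×82/302 = 3.53 V.
Assume saturation: I_D = (k_n/2)(V_GS − V_t)² with V_GS = V_G − I_D·R_S = 3.53 − 0.82·I_D.
Substituting gives 1.11·I_D² − 4.6·I_D + 2.92 = 0, with roots I_D = 0.782 or 3.36 mA.
The root I_D = 3.36 mA gives V_GS = 0.772 V ≤ V_t, so take I_D = 0.782 mA.
Then V_GS = 2.89 V and V_DS = V_DD − I_D(R_D+R_S) = 13 − 0.782×1.64 = 11.7 V.
Saturation requires V_DS ≥ V_GS − V_t = 0.688 V; 11.7 ≥ 0.688 ✓.

I_D ≈ 0.78 mA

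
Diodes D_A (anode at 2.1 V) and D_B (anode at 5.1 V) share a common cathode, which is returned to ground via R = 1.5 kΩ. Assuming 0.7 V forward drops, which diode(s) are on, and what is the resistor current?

Assume both conduct. Then node N would need to be at both 2.1−0.7 = 1.4 V and 5.1−0.7 = 4.4 V, which is impossible.
Assume only D_B conducts: V_N = 5.1 − 0.7 = 4.4 V, so I_R = 4.4/1.5 = 2.93 mA.
Check D_A: its anode-to-cathode voltage is 2.1 − 4.4 = -2.3 V < 0.7 V, so it is off. The assumption is consistent.

Only D_B conducts; I_R ≈ 2.9 mA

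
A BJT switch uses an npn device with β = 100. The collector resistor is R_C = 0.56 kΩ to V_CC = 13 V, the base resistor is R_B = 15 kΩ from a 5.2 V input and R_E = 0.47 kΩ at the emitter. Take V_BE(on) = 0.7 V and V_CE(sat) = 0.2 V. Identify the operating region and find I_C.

active; I_C ≈ 7.2 mA

Assume active. Base-emitter loop: I_B = (V_BB − V_BE)/(R_B + (β+1)R_E) = (5.2 − 0.7)/(15 + 101×0.47) = 0.072 mA.
I_C = β·I_B = 100×0.072 = 7.2 mA.
V_CE = V_CC − I_C·R_C − I_E·R_E = 13 − 7.2×0.56 − 7.28×0.47 = 5.55 V > V_CE(sat), so the active-region assumption holds.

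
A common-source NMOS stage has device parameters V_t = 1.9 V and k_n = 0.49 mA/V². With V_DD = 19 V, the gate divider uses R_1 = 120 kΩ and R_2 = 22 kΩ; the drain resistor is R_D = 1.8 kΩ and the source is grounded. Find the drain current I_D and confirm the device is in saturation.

I_D ≈ 0.27 mA

V_G = V_DD·R_2/(R_1+R_2) = 19×22/142 = 2.94 V. With the source grounded, V_GS = V_G = 2.94 V.
Assume saturation: I_D = (k_n/2)(V_GS − V_t)² = (0.49/2)×(2.94 − 1.9)² = 0.245×1.04² = 0.267 mA.
V_DS = V_DD − I_D·R_D = 19 − 0.267×1.8 = 18.5 V.
Saturation requires V_DS ≥ V_GS − V_t = 1.04 V; 18.5 ≥ 1.04 ✓.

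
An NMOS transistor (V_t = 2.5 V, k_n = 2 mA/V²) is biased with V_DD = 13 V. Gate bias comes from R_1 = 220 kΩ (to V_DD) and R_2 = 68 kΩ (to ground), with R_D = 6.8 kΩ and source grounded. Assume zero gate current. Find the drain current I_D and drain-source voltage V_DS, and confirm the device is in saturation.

I_D ≈ 0.32 mA, V_DS ≈ 11 V

V_G = V_DD·R_2/(R_1+R_2) = 13×68/288 = 3.07 V. With the source grounded, V_GS = V_G = 3.07 V.
Assume saturation: I_D = (k_n/2)(V_GS − V_t)² = (2/2)×(3.07 − 2.5)² = 1×0.569² = 0.324 mA.
V_DS = V_DD − I_D·R_D = 13 − 0.324×6.8 = 10.8 V.
Saturation requires V_DS ≥ V_GS − V_t = 0.569 V; 10.8 ≥ 0.569 ✓.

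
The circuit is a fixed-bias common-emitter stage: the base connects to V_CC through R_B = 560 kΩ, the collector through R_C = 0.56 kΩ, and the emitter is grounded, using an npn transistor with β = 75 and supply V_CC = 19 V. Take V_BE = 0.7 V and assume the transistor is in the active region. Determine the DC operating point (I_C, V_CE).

Base loop: V_CC = I_B·R_B + V_BE, so I_B = (19 − 0.7)/560 kΩ = 0.0327 mA.
In the active region I_C = β·I_B = 75 × 0.0327 = 2.45 mA.
Collector loop: V_CE = V_CC − I_C·R_C = 19 − 2.45×0.56 = 17.6 V.
Since V_CE = 17.6 V > V_CE(sat) ≈ 0.2 V, the transistor is in the active region as assumed.

I_C ≈ 2.5 mA, V_CE ≈ 18 V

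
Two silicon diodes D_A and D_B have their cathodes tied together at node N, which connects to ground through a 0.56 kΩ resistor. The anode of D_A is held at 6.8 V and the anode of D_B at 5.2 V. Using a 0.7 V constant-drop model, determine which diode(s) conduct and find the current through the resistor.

Only D_A conducts; I_R ≈ 11 mA

Assume both conduct. Then node N would need to be at both 6.8−0.7 = 6.1 V and 5.2−0.7 = 4.5 V, which is impossible.
Assume only D_A conducts: V_N = 6.8 − 0.7 = 6.1 V, so I_R = 6.1/0.56 = 10.9 mA.
Check D_B: its anode-to-cathode voltage is 5.2 − 6.1 = -0.9 V < 0.7 V, so it is off. The assumption is consistent.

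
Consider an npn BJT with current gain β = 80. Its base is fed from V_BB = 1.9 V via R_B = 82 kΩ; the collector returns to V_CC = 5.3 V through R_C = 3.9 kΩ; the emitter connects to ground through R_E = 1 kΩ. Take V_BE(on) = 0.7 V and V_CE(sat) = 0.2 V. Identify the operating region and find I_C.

active; I_C ≈ 0.59 mA

Assume active. Base-emitter loop: I_B = (V_BB − V_BE)/(R_B + (β+1)R_E) = (1.9 − 0.7)/(82 + 81×1) = 0.00736 mA.
I_C = β·I_B = 80×0.00736 = 0.589 mA.
V_CE = V_CC − I_C·R_C − I_E·R_E = 5.3 − 0.589×3.9 − 0.596×1 = 2.41 V > V_CE(sat), so the active-region assumption holds.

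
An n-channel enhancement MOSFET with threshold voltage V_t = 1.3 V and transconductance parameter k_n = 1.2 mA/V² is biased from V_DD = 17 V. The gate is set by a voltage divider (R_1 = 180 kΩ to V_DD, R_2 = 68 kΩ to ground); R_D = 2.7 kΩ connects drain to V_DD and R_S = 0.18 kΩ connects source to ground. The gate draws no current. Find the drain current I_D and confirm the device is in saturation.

I_D ≈ 4.1 mA

V_G = V_DD·R_2/(R_1+R_2) = 17×68/248 = 4.66 V.
Assume saturation: I_D = (k_n/2)(V_GS − V_t)² with V_GS = V_G − I_D·R_S = 4.66 − 0.18·I_D.
Substituting gives 0.0194·I_D² − 1.73·I_D + 6.78 = 0, with roots I_D = 4.12 or 84.7 mA.
The root I_D = 84.7 mA gives V_GS = -10.6 V ≤ V_t, so take I_D = 4.12 mA.
Then V_GS = 3.92 V and V_DS = V_DD − I_D(R_D+R_S) = 17 − 4.12×2.88 = 5.14 V.
Saturation requires V_DS ≥ V_GS − V_t = 2.62 V; 5.14 ≥ 2.62 ✓.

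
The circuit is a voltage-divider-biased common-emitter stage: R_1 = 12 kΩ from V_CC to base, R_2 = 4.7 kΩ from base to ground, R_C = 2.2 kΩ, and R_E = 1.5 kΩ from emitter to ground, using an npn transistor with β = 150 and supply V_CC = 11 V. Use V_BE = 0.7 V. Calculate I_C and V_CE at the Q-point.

I_C ≈ 1.6 mA, V_CE ≈ 5.2 V

Thevenize the base divider: V_Th = V_CC·R_2/(R_1+R_2) = 11×4.7/16.7 = 3.1 V, R_Th = R_1‖R_2 = 3.38 kΩ.
Base-emitter loop: V_Th = I_B·R_Th + V_BE + (β+1)I_B·R_E, so I_B = (3.1 − 0.7) / (3.38 + 151×1.5) = 0.0104 mA.
I_C = β·I_B = 150×0.0104 = 1.56 mA, and I_E = (β+1)I_B = 1.57 mA.
V_CE = V_CC − I_C·R_C − I_E·R_E = 11 − 1.56×2.2 − 1.57×1.5 = 5.2 V.
V_CE = 5.2 V > 0.2 V confirms active-region operation.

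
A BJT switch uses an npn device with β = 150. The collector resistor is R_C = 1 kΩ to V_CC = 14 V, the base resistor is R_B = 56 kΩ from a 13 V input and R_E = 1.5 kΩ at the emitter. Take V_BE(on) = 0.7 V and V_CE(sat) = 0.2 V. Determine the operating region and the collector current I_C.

Assume active: I_B = (13 − 0.7)/(56 + 151×1.5) = 0.0435 mA, I_C = β·I_B = 6.53 mA.
Then V_CE = 14 − 6.53×1 − 6.57×1.5 = -2.39 V < 0.2 V — the active assumption fails.
Re-solve with V_CE = 0.2 V. KCL at the emitter: V_E/R_E = (V_BB−0.7−V_E)/R_B + (V_CC−0.2−V_E)/R_C, giving V_E = 8.32 V.
I_C = (V_CC − 0.2 − V_E)/R_C = (13.8 − 8.32)/1 = 5.48 mA.
Check: I_B = (12.3 − 8.32)/56 = 0.071 mA, and β·I_B = 10.7 mA > I_C, confirming saturation.

saturation; I_C ≈ 5.5 mA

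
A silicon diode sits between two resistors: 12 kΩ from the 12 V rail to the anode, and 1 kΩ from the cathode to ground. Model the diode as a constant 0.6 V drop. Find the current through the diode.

I ≈ 0.88 mA

The two resistors are in series with the diode, so KVL gives 12 = I·12 + 0.6 + I·1.
I = (12 − 0.6) / (12 + 1) kΩ = 11.4 / 13 = 0.877 mA.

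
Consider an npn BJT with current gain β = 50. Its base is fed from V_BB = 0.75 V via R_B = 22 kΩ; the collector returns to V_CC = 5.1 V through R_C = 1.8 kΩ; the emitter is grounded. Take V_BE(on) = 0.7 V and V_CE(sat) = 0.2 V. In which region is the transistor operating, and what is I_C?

active; I_C ≈ 0.11 mA

Assume active. Base-emitter loop: I_B = (V_BB − V_BE)/R_B = (0.75 − 0.7)/22 = 0.00227 mA.
I_C = β·I_B = 50×0.00227 = 0.114 mA.
V_CE = V_CC − I_C·R_C = 5.1 − 0.114×1.8 = 4.9 V > V_CE(sat), so the active-region assumption holds.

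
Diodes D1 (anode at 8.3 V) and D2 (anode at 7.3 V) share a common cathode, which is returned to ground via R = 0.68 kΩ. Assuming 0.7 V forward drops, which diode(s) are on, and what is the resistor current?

Assume both conduct. Then node N would need to be at both 8.3−0.7 = 7.6 V and 7.3−0.7 = 6.6 V, which is impossible.
Assume only D1 conducts: V_N = 8.3 − 0.7 = 7.6 V, so I_R = 7.6/0.68 = 11.2 mA.
Check D2: its anode-to-cathode voltage is 7.3 − 7.6 = -0.3 V < 0.7 V, so it is off. The assumption is consistent.

Only D1 conducts; I_R ≈ 11 mA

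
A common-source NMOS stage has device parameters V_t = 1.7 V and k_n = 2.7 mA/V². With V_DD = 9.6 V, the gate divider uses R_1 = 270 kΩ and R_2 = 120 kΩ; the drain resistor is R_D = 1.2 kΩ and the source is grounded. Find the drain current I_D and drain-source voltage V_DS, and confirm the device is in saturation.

V_G = V_DD·R_2/(R_1+R_2) = 9.6×120/390 = 2.95 V. With the source grounded, V_GS = V_G = 2.95 V.
Assume saturation: I_D = (k_n/2)(V_GS − V_t)² = (2.7/2)×(2.95 − 1.7)² = 1.35×1.25² = 2.12 mA.
V_DS = V_DD − I_D·R_D = 9.6 − 2.12×1.2 = 7.05 V.
Saturation requires V_DS ≥ V_GS − V_t = 1.25 V; 7.05 ≥ 1.25 ✓.

I_D ≈ 2.1 mA, V_DS ≈ 7.1 V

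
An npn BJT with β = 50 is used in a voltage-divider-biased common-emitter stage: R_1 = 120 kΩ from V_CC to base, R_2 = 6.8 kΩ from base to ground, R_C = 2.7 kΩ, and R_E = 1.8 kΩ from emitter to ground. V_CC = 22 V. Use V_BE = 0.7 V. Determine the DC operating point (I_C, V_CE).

I_C ≈ 0.24 mA, V_CE ≈ 21 V

Thevenize the base divider: V_Th = V_CC·R_2/(R_1+R_2) = 22×6.8/127 = 1.18 V, R_Th = R_1‖R_2 = 6.44 kΩ.
Base-emitter loop: V_Th = I_B·R_Th + V_BE + (β+1)I_B·R_E, so I_B = (1.18 − 0.7) / (6.44 + 51×1.8) = 0.00488 mA.
I_C = β·I_B = 50×0.00488 = 0.244 mA, and I_E = (β+1)I_B = 0.249 mA.
V_CE = V_CC − I_C·R_C − I_E·R_E = 22 − 0.244×2.7 − 0.249×1.8 = 20.9 V.
V_CE = 20.9 V > 0.2 V confirms active-region operation.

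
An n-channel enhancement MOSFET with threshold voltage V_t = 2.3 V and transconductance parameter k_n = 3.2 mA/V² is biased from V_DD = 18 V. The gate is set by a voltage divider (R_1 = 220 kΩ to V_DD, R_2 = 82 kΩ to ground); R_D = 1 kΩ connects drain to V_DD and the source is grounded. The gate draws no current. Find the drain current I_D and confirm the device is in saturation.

V_G = V_DD·R_2/(R_1+R_2) = 18×82/302 = 4.89 V. With the source grounded, V_GS = V_G = 4.89 V.
Assume saturation: I_D = (k_n/2)(V_GS − V_t)² = (3.2/2)×(4.89 − 2.3)² = 1.6×2.59² = 10.7 mA.
V_DS = V_DD − I_D·R_D = 18 − 10.7×1 = 7.29 V.
Saturation requires V_DS ≥ V_GS − V_t = 2.59 V; 7.29 ≥ 2.59 ✓.

I_D ≈ 11 mA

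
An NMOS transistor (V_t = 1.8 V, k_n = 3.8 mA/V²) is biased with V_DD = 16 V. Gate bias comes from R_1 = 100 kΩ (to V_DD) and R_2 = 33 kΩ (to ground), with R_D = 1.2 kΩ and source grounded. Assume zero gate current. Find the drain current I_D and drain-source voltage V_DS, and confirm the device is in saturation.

I_D ≈ 8.9 mA, V_DS ≈ 5.3 V

V_G = V_DD·R_2/(R_1+R_2) = 16×33/133 = 3.97 V. With the source grounded, V_GS = V_G = 3.97 V.
Assume saturation: I_D = (k_n/2)(V_GS − V_t)² = (3.8/2)×(3.97 − 1.8)² = 1.9×2.17² = 8.95 mA.
V_DS = V_DD − I_D·R_D = 16 − 8.95×1.2 = 5.26 V.
Saturation requires V_DS ≥ V_GS − V_t = 2.17 V; 5.26 ≥ 2.17 ✓.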